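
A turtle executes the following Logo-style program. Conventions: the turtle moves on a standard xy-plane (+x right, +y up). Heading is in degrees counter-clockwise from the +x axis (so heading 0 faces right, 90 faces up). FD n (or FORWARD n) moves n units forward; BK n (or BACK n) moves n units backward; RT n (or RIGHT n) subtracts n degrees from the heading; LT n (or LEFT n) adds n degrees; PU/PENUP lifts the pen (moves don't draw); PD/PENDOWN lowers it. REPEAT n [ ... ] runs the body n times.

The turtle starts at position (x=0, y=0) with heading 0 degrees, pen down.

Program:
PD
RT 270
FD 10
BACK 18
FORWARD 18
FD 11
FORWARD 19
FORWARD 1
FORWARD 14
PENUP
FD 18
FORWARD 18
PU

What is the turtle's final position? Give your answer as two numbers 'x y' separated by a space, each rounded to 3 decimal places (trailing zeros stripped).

Answer: 0 91

Derivation:
Executing turtle program step by step:
Start: pos=(0,0), heading=0, pen down
PD: pen down
RT 270: heading 0 -> 90
FD 10: (0,0) -> (0,10) [heading=90, draw]
BK 18: (0,10) -> (0,-8) [heading=90, draw]
FD 18: (0,-8) -> (0,10) [heading=90, draw]
FD 11: (0,10) -> (0,21) [heading=90, draw]
FD 19: (0,21) -> (0,40) [heading=90, draw]
FD 1: (0,40) -> (0,41) [heading=90, draw]
FD 14: (0,41) -> (0,55) [heading=90, draw]
PU: pen up
FD 18: (0,55) -> (0,73) [heading=90, move]
FD 18: (0,73) -> (0,91) [heading=90, move]
PU: pen up
Final: pos=(0,91), heading=90, 7 segment(s) drawn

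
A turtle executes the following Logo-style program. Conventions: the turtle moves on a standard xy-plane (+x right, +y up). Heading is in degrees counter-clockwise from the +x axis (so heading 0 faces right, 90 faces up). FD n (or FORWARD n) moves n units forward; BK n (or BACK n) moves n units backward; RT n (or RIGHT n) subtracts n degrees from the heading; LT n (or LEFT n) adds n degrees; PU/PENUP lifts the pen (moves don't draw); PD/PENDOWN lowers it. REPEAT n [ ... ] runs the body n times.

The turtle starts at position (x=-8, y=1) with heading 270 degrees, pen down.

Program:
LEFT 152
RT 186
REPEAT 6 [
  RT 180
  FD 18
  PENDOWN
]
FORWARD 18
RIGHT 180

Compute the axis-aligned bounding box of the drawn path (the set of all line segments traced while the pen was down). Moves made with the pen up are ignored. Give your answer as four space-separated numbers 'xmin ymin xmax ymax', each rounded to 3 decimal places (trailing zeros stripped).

Answer: -18.065 -13.923 2.065 15.923

Derivation:
Executing turtle program step by step:
Start: pos=(-8,1), heading=270, pen down
LT 152: heading 270 -> 62
RT 186: heading 62 -> 236
REPEAT 6 [
  -- iteration 1/6 --
  RT 180: heading 236 -> 56
  FD 18: (-8,1) -> (2.065,15.923) [heading=56, draw]
  PD: pen down
  -- iteration 2/6 --
  RT 180: heading 56 -> 236
  FD 18: (2.065,15.923) -> (-8,1) [heading=236, draw]
  PD: pen down
  -- iteration 3/6 --
  RT 180: heading 236 -> 56
  FD 18: (-8,1) -> (2.065,15.923) [heading=56, draw]
  PD: pen down
  -- iteration 4/6 --
  RT 180: heading 56 -> 236
  FD 18: (2.065,15.923) -> (-8,1) [heading=236, draw]
  PD: pen down
  -- iteration 5/6 --
  RT 180: heading 236 -> 56
  FD 18: (-8,1) -> (2.065,15.923) [heading=56, draw]
  PD: pen down
  -- iteration 6/6 --
  RT 180: heading 56 -> 236
  FD 18: (2.065,15.923) -> (-8,1) [heading=236, draw]
  PD: pen down
]
FD 18: (-8,1) -> (-18.065,-13.923) [heading=236, draw]
RT 180: heading 236 -> 56
Final: pos=(-18.065,-13.923), heading=56, 7 segment(s) drawn

Segment endpoints: x in {-18.065, -8, -8, -8, -8, 2.065, 2.065, 2.065}, y in {-13.923, 1, 1, 15.923, 15.923}
xmin=-18.065, ymin=-13.923, xmax=2.065, ymax=15.923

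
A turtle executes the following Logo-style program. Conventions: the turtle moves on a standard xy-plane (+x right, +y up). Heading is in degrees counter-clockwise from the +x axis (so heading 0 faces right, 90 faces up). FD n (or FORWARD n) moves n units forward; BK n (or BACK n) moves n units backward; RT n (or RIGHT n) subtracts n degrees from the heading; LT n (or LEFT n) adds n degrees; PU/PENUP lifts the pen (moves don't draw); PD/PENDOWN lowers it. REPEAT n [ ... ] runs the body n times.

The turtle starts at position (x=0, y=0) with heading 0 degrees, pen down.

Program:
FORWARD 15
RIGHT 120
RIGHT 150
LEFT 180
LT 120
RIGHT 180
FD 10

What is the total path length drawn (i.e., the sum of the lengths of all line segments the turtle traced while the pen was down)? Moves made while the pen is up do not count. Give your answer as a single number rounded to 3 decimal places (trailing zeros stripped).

Answer: 25

Derivation:
Executing turtle program step by step:
Start: pos=(0,0), heading=0, pen down
FD 15: (0,0) -> (15,0) [heading=0, draw]
RT 120: heading 0 -> 240
RT 150: heading 240 -> 90
LT 180: heading 90 -> 270
LT 120: heading 270 -> 30
RT 180: heading 30 -> 210
FD 10: (15,0) -> (6.34,-5) [heading=210, draw]
Final: pos=(6.34,-5), heading=210, 2 segment(s) drawn

Segment lengths:
  seg 1: (0,0) -> (15,0), length = 15
  seg 2: (15,0) -> (6.34,-5), length = 10
Total = 25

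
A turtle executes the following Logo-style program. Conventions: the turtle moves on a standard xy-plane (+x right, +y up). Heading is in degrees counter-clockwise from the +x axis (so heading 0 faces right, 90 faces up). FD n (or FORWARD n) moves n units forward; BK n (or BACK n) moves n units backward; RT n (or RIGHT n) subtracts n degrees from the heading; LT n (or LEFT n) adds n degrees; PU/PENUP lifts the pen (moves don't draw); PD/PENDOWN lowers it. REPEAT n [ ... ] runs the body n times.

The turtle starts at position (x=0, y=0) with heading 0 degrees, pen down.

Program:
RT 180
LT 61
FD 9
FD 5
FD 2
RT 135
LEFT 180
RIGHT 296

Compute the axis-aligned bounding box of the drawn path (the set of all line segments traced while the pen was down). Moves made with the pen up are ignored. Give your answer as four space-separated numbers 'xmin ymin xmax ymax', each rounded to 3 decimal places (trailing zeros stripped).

Executing turtle program step by step:
Start: pos=(0,0), heading=0, pen down
RT 180: heading 0 -> 180
LT 61: heading 180 -> 241
FD 9: (0,0) -> (-4.363,-7.872) [heading=241, draw]
FD 5: (-4.363,-7.872) -> (-6.787,-12.245) [heading=241, draw]
FD 2: (-6.787,-12.245) -> (-7.757,-13.994) [heading=241, draw]
RT 135: heading 241 -> 106
LT 180: heading 106 -> 286
RT 296: heading 286 -> 350
Final: pos=(-7.757,-13.994), heading=350, 3 segment(s) drawn

Segment endpoints: x in {-7.757, -6.787, -4.363, 0}, y in {-13.994, -12.245, -7.872, 0}
xmin=-7.757, ymin=-13.994, xmax=0, ymax=0

Answer: -7.757 -13.994 0 0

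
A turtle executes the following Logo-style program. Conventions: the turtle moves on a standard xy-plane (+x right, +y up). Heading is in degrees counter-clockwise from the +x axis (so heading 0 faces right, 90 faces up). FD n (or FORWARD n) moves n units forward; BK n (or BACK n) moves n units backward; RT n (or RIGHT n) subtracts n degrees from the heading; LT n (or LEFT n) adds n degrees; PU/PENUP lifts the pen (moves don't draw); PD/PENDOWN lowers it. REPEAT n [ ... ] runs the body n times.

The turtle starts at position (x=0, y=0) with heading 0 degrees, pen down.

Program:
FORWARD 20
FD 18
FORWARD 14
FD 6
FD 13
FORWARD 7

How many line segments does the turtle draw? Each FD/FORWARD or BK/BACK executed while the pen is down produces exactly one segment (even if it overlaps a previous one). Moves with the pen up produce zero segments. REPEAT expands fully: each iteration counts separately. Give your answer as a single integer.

Executing turtle program step by step:
Start: pos=(0,0), heading=0, pen down
FD 20: (0,0) -> (20,0) [heading=0, draw]
FD 18: (20,0) -> (38,0) [heading=0, draw]
FD 14: (38,0) -> (52,0) [heading=0, draw]
FD 6: (52,0) -> (58,0) [heading=0, draw]
FD 13: (58,0) -> (71,0) [heading=0, draw]
FD 7: (71,0) -> (78,0) [heading=0, draw]
Final: pos=(78,0), heading=0, 6 segment(s) drawn
Segments drawn: 6

Answer: 6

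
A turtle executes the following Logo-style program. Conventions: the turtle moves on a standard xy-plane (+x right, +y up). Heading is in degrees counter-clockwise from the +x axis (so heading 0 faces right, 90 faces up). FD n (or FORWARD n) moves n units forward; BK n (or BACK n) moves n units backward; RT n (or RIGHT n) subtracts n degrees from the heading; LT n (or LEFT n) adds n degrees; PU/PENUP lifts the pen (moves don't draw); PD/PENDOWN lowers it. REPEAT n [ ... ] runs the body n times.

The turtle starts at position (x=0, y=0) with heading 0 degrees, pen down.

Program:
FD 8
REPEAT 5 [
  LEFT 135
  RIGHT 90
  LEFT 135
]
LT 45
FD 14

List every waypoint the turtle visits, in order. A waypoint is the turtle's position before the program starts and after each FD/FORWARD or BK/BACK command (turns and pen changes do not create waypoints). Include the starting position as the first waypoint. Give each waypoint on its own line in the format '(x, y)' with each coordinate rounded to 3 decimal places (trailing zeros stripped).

Answer: (0, 0)
(8, 0)
(-1.899, -9.899)

Derivation:
Executing turtle program step by step:
Start: pos=(0,0), heading=0, pen down
FD 8: (0,0) -> (8,0) [heading=0, draw]
REPEAT 5 [
  -- iteration 1/5 --
  LT 135: heading 0 -> 135
  RT 90: heading 135 -> 45
  LT 135: heading 45 -> 180
  -- iteration 2/5 --
  LT 135: heading 180 -> 315
  RT 90: heading 315 -> 225
  LT 135: heading 225 -> 0
  -- iteration 3/5 --
  LT 135: heading 0 -> 135
  RT 90: heading 135 -> 45
  LT 135: heading 45 -> 180
  -- iteration 4/5 --
  LT 135: heading 180 -> 315
  RT 90: heading 315 -> 225
  LT 135: heading 225 -> 0
  -- iteration 5/5 --
  LT 135: heading 0 -> 135
  RT 90: heading 135 -> 45
  LT 135: heading 45 -> 180
]
LT 45: heading 180 -> 225
FD 14: (8,0) -> (-1.899,-9.899) [heading=225, draw]
Final: pos=(-1.899,-9.899), heading=225, 2 segment(s) drawn
Waypoints (3 total):
(0, 0)
(8, 0)
(-1.899, -9.899)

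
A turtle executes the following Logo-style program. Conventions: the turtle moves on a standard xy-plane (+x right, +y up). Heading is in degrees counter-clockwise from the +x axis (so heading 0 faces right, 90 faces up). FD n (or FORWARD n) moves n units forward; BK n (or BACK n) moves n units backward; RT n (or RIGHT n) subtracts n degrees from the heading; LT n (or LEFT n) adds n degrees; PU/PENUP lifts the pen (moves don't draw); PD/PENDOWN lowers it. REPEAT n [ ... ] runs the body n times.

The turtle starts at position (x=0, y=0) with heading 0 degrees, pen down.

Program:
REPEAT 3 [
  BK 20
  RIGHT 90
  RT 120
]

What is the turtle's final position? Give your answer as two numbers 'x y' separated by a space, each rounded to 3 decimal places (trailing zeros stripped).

Executing turtle program step by step:
Start: pos=(0,0), heading=0, pen down
REPEAT 3 [
  -- iteration 1/3 --
  BK 20: (0,0) -> (-20,0) [heading=0, draw]
  RT 90: heading 0 -> 270
  RT 120: heading 270 -> 150
  -- iteration 2/3 --
  BK 20: (-20,0) -> (-2.679,-10) [heading=150, draw]
  RT 90: heading 150 -> 60
  RT 120: heading 60 -> 300
  -- iteration 3/3 --
  BK 20: (-2.679,-10) -> (-12.679,7.321) [heading=300, draw]
  RT 90: heading 300 -> 210
  RT 120: heading 210 -> 90
]
Final: pos=(-12.679,7.321), heading=90, 3 segment(s) drawn

Answer: -12.679 7.321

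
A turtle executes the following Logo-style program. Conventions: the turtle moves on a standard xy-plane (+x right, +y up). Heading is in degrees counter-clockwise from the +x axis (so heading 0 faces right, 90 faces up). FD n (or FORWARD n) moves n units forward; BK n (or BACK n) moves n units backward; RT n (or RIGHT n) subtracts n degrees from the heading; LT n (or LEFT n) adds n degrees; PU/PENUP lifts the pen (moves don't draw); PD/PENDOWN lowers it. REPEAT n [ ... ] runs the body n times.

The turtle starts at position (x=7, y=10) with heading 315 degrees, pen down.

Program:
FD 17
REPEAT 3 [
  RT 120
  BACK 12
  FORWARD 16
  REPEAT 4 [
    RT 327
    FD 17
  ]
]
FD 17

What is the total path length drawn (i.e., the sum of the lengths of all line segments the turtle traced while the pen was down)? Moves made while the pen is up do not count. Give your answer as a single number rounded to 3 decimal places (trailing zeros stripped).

Answer: 322

Derivation:
Executing turtle program step by step:
Start: pos=(7,10), heading=315, pen down
FD 17: (7,10) -> (19.021,-2.021) [heading=315, draw]
REPEAT 3 [
  -- iteration 1/3 --
  RT 120: heading 315 -> 195
  BK 12: (19.021,-2.021) -> (30.612,1.085) [heading=195, draw]
  FD 16: (30.612,1.085) -> (15.157,-3.056) [heading=195, draw]
  REPEAT 4 [
    -- iteration 1/4 --
    RT 327: heading 195 -> 228
    FD 17: (15.157,-3.056) -> (3.782,-15.69) [heading=228, draw]
    -- iteration 2/4 --
    RT 327: heading 228 -> 261
    FD 17: (3.782,-15.69) -> (1.123,-32.48) [heading=261, draw]
    -- iteration 3/4 --
    RT 327: heading 261 -> 294
    FD 17: (1.123,-32.48) -> (8.037,-48.011) [heading=294, draw]
    -- iteration 4/4 --
    RT 327: heading 294 -> 327
    FD 17: (8.037,-48.011) -> (22.294,-57.269) [heading=327, draw]
  ]
  -- iteration 2/3 --
  RT 120: heading 327 -> 207
  BK 12: (22.294,-57.269) -> (32.987,-51.822) [heading=207, draw]
  FD 16: (32.987,-51.822) -> (18.73,-59.085) [heading=207, draw]
  REPEAT 4 [
    -- iteration 1/4 --
    RT 327: heading 207 -> 240
    FD 17: (18.73,-59.085) -> (10.23,-73.808) [heading=240, draw]
    -- iteration 2/4 --
    RT 327: heading 240 -> 273
    FD 17: (10.23,-73.808) -> (11.12,-90.784) [heading=273, draw]
    -- iteration 3/4 --
    RT 327: heading 273 -> 306
    FD 17: (11.12,-90.784) -> (21.112,-104.538) [heading=306, draw]
    -- iteration 4/4 --
    RT 327: heading 306 -> 339
    FD 17: (21.112,-104.538) -> (36.983,-110.63) [heading=339, draw]
  ]
  -- iteration 3/3 --
  RT 120: heading 339 -> 219
  BK 12: (36.983,-110.63) -> (46.309,-103.078) [heading=219, draw]
  FD 16: (46.309,-103.078) -> (33.875,-113.147) [heading=219, draw]
  REPEAT 4 [
    -- iteration 1/4 --
    RT 327: heading 219 -> 252
    FD 17: (33.875,-113.147) -> (28.621,-129.315) [heading=252, draw]
    -- iteration 2/4 --
    RT 327: heading 252 -> 285
    FD 17: (28.621,-129.315) -> (33.021,-145.736) [heading=285, draw]
    -- iteration 3/4 --
    RT 327: heading 285 -> 318
    FD 17: (33.021,-145.736) -> (45.655,-157.111) [heading=318, draw]
    -- iteration 4/4 --
    RT 327: heading 318 -> 351
    FD 17: (45.655,-157.111) -> (62.446,-159.771) [heading=351, draw]
  ]
]
FD 17: (62.446,-159.771) -> (79.236,-162.43) [heading=351, draw]
Final: pos=(79.236,-162.43), heading=351, 20 segment(s) drawn

Segment lengths:
  seg 1: (7,10) -> (19.021,-2.021), length = 17
  seg 2: (19.021,-2.021) -> (30.612,1.085), length = 12
  seg 3: (30.612,1.085) -> (15.157,-3.056), length = 16
  seg 4: (15.157,-3.056) -> (3.782,-15.69), length = 17
  seg 5: (3.782,-15.69) -> (1.123,-32.48), length = 17
  seg 6: (1.123,-32.48) -> (8.037,-48.011), length = 17
  seg 7: (8.037,-48.011) -> (22.294,-57.269), length = 17
  seg 8: (22.294,-57.269) -> (32.987,-51.822), length = 12
  seg 9: (32.987,-51.822) -> (18.73,-59.085), length = 16
  seg 10: (18.73,-59.085) -> (10.23,-73.808), length = 17
  seg 11: (10.23,-73.808) -> (11.12,-90.784), length = 17
  seg 12: (11.12,-90.784) -> (21.112,-104.538), length = 17
  seg 13: (21.112,-104.538) -> (36.983,-110.63), length = 17
  seg 14: (36.983,-110.63) -> (46.309,-103.078), length = 12
  seg 15: (46.309,-103.078) -> (33.875,-113.147), length = 16
  seg 16: (33.875,-113.147) -> (28.621,-129.315), length = 17
  seg 17: (28.621,-129.315) -> (33.021,-145.736), length = 17
  seg 18: (33.021,-145.736) -> (45.655,-157.111), length = 17
  seg 19: (45.655,-157.111) -> (62.446,-159.771), length = 17
  seg 20: (62.446,-159.771) -> (79.236,-162.43), length = 17
Total = 322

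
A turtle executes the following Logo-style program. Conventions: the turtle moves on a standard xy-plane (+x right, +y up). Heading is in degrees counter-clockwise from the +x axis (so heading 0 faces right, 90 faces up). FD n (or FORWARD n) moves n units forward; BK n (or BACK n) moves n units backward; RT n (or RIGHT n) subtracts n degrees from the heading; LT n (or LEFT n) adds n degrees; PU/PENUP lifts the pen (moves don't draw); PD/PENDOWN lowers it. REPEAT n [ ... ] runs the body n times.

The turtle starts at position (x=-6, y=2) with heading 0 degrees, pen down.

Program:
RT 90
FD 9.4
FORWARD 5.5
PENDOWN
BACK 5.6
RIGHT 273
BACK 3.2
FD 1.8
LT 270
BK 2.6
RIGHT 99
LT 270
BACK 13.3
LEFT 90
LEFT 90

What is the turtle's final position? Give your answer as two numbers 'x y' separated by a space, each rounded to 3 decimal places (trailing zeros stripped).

Answer: -10.027 -17.64

Derivation:
Executing turtle program step by step:
Start: pos=(-6,2), heading=0, pen down
RT 90: heading 0 -> 270
FD 9.4: (-6,2) -> (-6,-7.4) [heading=270, draw]
FD 5.5: (-6,-7.4) -> (-6,-12.9) [heading=270, draw]
PD: pen down
BK 5.6: (-6,-12.9) -> (-6,-7.3) [heading=270, draw]
RT 273: heading 270 -> 357
BK 3.2: (-6,-7.3) -> (-9.196,-7.133) [heading=357, draw]
FD 1.8: (-9.196,-7.133) -> (-7.398,-7.227) [heading=357, draw]
LT 270: heading 357 -> 267
BK 2.6: (-7.398,-7.227) -> (-7.262,-4.63) [heading=267, draw]
RT 99: heading 267 -> 168
LT 270: heading 168 -> 78
BK 13.3: (-7.262,-4.63) -> (-10.027,-17.64) [heading=78, draw]
LT 90: heading 78 -> 168
LT 90: heading 168 -> 258
Final: pos=(-10.027,-17.64), heading=258, 7 segment(s) drawn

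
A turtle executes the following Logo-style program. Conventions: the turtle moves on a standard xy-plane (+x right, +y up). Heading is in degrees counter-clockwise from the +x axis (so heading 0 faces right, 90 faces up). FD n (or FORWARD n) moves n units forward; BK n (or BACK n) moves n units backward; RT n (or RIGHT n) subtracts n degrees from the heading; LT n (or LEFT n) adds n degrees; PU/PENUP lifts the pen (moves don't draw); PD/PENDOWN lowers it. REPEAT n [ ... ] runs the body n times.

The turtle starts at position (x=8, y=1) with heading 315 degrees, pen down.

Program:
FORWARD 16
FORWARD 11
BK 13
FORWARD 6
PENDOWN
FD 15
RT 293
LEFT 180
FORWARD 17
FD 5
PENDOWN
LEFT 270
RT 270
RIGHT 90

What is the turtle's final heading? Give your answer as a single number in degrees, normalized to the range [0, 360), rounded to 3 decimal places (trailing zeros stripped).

Executing turtle program step by step:
Start: pos=(8,1), heading=315, pen down
FD 16: (8,1) -> (19.314,-10.314) [heading=315, draw]
FD 11: (19.314,-10.314) -> (27.092,-18.092) [heading=315, draw]
BK 13: (27.092,-18.092) -> (17.899,-8.899) [heading=315, draw]
FD 6: (17.899,-8.899) -> (22.142,-13.142) [heading=315, draw]
PD: pen down
FD 15: (22.142,-13.142) -> (32.749,-23.749) [heading=315, draw]
RT 293: heading 315 -> 22
LT 180: heading 22 -> 202
FD 17: (32.749,-23.749) -> (16.987,-30.117) [heading=202, draw]
FD 5: (16.987,-30.117) -> (12.351,-31.99) [heading=202, draw]
PD: pen down
LT 270: heading 202 -> 112
RT 270: heading 112 -> 202
RT 90: heading 202 -> 112
Final: pos=(12.351,-31.99), heading=112, 7 segment(s) drawn

Answer: 112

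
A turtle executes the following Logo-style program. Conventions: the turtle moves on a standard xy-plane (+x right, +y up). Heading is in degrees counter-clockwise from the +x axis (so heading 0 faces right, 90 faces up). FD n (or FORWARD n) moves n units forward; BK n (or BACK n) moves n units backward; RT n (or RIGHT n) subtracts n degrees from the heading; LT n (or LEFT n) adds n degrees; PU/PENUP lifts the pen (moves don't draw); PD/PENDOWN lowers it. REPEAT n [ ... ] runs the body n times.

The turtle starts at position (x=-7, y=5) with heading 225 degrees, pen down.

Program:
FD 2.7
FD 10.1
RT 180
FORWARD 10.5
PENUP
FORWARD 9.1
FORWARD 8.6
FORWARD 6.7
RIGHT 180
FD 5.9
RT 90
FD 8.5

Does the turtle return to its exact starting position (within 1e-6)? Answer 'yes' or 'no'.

Executing turtle program step by step:
Start: pos=(-7,5), heading=225, pen down
FD 2.7: (-7,5) -> (-8.909,3.091) [heading=225, draw]
FD 10.1: (-8.909,3.091) -> (-16.051,-4.051) [heading=225, draw]
RT 180: heading 225 -> 45
FD 10.5: (-16.051,-4.051) -> (-8.626,3.374) [heading=45, draw]
PU: pen up
FD 9.1: (-8.626,3.374) -> (-2.192,9.808) [heading=45, move]
FD 8.6: (-2.192,9.808) -> (3.889,15.889) [heading=45, move]
FD 6.7: (3.889,15.889) -> (8.627,20.627) [heading=45, move]
RT 180: heading 45 -> 225
FD 5.9: (8.627,20.627) -> (4.455,16.455) [heading=225, move]
RT 90: heading 225 -> 135
FD 8.5: (4.455,16.455) -> (-1.555,22.466) [heading=135, move]
Final: pos=(-1.555,22.466), heading=135, 3 segment(s) drawn

Start position: (-7, 5)
Final position: (-1.555, 22.466)
Distance = 18.295; >= 1e-6 -> NOT closed

Answer: no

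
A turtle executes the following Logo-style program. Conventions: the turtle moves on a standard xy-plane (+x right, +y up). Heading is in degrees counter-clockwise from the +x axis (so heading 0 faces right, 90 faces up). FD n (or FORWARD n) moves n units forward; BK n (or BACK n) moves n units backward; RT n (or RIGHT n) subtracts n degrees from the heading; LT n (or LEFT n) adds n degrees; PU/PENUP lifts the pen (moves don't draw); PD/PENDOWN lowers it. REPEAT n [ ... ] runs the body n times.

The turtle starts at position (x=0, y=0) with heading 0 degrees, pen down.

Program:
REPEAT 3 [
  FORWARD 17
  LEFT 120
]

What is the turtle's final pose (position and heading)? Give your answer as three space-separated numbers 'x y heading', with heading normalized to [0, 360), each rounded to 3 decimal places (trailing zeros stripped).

Answer: 0 0 0

Derivation:
Executing turtle program step by step:
Start: pos=(0,0), heading=0, pen down
REPEAT 3 [
  -- iteration 1/3 --
  FD 17: (0,0) -> (17,0) [heading=0, draw]
  LT 120: heading 0 -> 120
  -- iteration 2/3 --
  FD 17: (17,0) -> (8.5,14.722) [heading=120, draw]
  LT 120: heading 120 -> 240
  -- iteration 3/3 --
  FD 17: (8.5,14.722) -> (0,0) [heading=240, draw]
  LT 120: heading 240 -> 0
]
Final: pos=(0,0), heading=0, 3 segment(s) drawn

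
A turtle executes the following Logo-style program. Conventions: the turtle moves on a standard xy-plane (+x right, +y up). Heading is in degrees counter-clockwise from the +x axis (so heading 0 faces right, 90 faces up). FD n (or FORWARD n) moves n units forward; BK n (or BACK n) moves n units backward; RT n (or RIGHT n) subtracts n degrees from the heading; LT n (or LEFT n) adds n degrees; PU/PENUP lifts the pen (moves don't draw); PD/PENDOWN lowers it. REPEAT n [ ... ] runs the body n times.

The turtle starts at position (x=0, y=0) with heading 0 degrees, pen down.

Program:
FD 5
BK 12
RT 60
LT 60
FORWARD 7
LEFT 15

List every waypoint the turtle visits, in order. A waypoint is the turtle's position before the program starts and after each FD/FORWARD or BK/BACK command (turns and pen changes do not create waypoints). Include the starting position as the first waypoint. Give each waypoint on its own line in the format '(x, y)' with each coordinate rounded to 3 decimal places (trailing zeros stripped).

Answer: (0, 0)
(5, 0)
(-7, 0)
(0, 0)

Derivation:
Executing turtle program step by step:
Start: pos=(0,0), heading=0, pen down
FD 5: (0,0) -> (5,0) [heading=0, draw]
BK 12: (5,0) -> (-7,0) [heading=0, draw]
RT 60: heading 0 -> 300
LT 60: heading 300 -> 0
FD 7: (-7,0) -> (0,0) [heading=0, draw]
LT 15: heading 0 -> 15
Final: pos=(0,0), heading=15, 3 segment(s) drawn
Waypoints (4 total):
(0, 0)
(5, 0)
(-7, 0)
(0, 0)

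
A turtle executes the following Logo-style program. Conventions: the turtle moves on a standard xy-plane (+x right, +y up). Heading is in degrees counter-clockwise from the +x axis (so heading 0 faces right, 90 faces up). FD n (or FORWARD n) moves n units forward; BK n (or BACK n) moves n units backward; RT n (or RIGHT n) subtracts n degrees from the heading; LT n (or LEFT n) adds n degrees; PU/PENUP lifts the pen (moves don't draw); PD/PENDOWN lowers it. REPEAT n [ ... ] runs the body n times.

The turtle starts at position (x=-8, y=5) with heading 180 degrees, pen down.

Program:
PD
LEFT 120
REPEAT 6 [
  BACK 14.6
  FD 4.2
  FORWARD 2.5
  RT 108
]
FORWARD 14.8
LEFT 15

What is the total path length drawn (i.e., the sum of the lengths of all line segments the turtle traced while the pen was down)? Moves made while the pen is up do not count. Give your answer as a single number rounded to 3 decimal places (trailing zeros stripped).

Answer: 142.6

Derivation:
Executing turtle program step by step:
Start: pos=(-8,5), heading=180, pen down
PD: pen down
LT 120: heading 180 -> 300
REPEAT 6 [
  -- iteration 1/6 --
  BK 14.6: (-8,5) -> (-15.3,17.644) [heading=300, draw]
  FD 4.2: (-15.3,17.644) -> (-13.2,14.007) [heading=300, draw]
  FD 2.5: (-13.2,14.007) -> (-11.95,11.842) [heading=300, draw]
  RT 108: heading 300 -> 192
  -- iteration 2/6 --
  BK 14.6: (-11.95,11.842) -> (2.331,14.877) [heading=192, draw]
  FD 4.2: (2.331,14.877) -> (-1.777,14.004) [heading=192, draw]
  FD 2.5: (-1.777,14.004) -> (-4.223,13.484) [heading=192, draw]
  RT 108: heading 192 -> 84
  -- iteration 3/6 --
  BK 14.6: (-4.223,13.484) -> (-5.749,-1.036) [heading=84, draw]
  FD 4.2: (-5.749,-1.036) -> (-5.31,3.141) [heading=84, draw]
  FD 2.5: (-5.31,3.141) -> (-5.048,5.627) [heading=84, draw]
  RT 108: heading 84 -> 336
  -- iteration 4/6 --
  BK 14.6: (-5.048,5.627) -> (-18.386,11.566) [heading=336, draw]
  FD 4.2: (-18.386,11.566) -> (-14.549,9.857) [heading=336, draw]
  FD 2.5: (-14.549,9.857) -> (-12.265,8.841) [heading=336, draw]
  RT 108: heading 336 -> 228
  -- iteration 5/6 --
  BK 14.6: (-12.265,8.841) -> (-2.496,19.691) [heading=228, draw]
  FD 4.2: (-2.496,19.691) -> (-5.306,16.569) [heading=228, draw]
  FD 2.5: (-5.306,16.569) -> (-6.979,14.711) [heading=228, draw]
  RT 108: heading 228 -> 120
  -- iteration 6/6 --
  BK 14.6: (-6.979,14.711) -> (0.321,2.067) [heading=120, draw]
  FD 4.2: (0.321,2.067) -> (-1.779,5.705) [heading=120, draw]
  FD 2.5: (-1.779,5.705) -> (-3.029,7.87) [heading=120, draw]
  RT 108: heading 120 -> 12
]
FD 14.8: (-3.029,7.87) -> (11.447,10.947) [heading=12, draw]
LT 15: heading 12 -> 27
Final: pos=(11.447,10.947), heading=27, 19 segment(s) drawn

Segment lengths:
  seg 1: (-8,5) -> (-15.3,17.644), length = 14.6
  seg 2: (-15.3,17.644) -> (-13.2,14.007), length = 4.2
  seg 3: (-13.2,14.007) -> (-11.95,11.842), length = 2.5
  seg 4: (-11.95,11.842) -> (2.331,14.877), length = 14.6
  seg 5: (2.331,14.877) -> (-1.777,14.004), length = 4.2
  seg 6: (-1.777,14.004) -> (-4.223,13.484), length = 2.5
  seg 7: (-4.223,13.484) -> (-5.749,-1.036), length = 14.6
  seg 8: (-5.749,-1.036) -> (-5.31,3.141), length = 4.2
  seg 9: (-5.31,3.141) -> (-5.048,5.627), length = 2.5
  seg 10: (-5.048,5.627) -> (-18.386,11.566), length = 14.6
  seg 11: (-18.386,11.566) -> (-14.549,9.857), length = 4.2
  seg 12: (-14.549,9.857) -> (-12.265,8.841), length = 2.5
  seg 13: (-12.265,8.841) -> (-2.496,19.691), length = 14.6
  seg 14: (-2.496,19.691) -> (-5.306,16.569), length = 4.2
  seg 15: (-5.306,16.569) -> (-6.979,14.711), length = 2.5
  seg 16: (-6.979,14.711) -> (0.321,2.067), length = 14.6
  seg 17: (0.321,2.067) -> (-1.779,5.705), length = 4.2
  seg 18: (-1.779,5.705) -> (-3.029,7.87), length = 2.5
  seg 19: (-3.029,7.87) -> (11.447,10.947), length = 14.8
Total = 142.6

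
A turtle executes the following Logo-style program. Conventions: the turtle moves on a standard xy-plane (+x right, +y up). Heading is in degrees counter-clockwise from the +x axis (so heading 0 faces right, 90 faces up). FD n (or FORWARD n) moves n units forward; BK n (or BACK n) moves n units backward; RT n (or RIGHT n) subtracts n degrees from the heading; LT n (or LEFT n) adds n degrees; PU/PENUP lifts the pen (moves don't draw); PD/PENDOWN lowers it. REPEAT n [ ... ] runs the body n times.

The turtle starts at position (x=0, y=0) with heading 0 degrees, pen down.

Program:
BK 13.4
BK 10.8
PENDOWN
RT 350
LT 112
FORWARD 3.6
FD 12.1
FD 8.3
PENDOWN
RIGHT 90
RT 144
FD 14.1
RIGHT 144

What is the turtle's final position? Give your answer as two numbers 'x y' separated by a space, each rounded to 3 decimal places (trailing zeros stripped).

Executing turtle program step by step:
Start: pos=(0,0), heading=0, pen down
BK 13.4: (0,0) -> (-13.4,0) [heading=0, draw]
BK 10.8: (-13.4,0) -> (-24.2,0) [heading=0, draw]
PD: pen down
RT 350: heading 0 -> 10
LT 112: heading 10 -> 122
FD 3.6: (-24.2,0) -> (-26.108,3.053) [heading=122, draw]
FD 12.1: (-26.108,3.053) -> (-32.52,13.314) [heading=122, draw]
FD 8.3: (-32.52,13.314) -> (-36.918,20.353) [heading=122, draw]
PD: pen down
RT 90: heading 122 -> 32
RT 144: heading 32 -> 248
FD 14.1: (-36.918,20.353) -> (-42.2,7.28) [heading=248, draw]
RT 144: heading 248 -> 104
Final: pos=(-42.2,7.28), heading=104, 6 segment(s) drawn

Answer: -42.2 7.28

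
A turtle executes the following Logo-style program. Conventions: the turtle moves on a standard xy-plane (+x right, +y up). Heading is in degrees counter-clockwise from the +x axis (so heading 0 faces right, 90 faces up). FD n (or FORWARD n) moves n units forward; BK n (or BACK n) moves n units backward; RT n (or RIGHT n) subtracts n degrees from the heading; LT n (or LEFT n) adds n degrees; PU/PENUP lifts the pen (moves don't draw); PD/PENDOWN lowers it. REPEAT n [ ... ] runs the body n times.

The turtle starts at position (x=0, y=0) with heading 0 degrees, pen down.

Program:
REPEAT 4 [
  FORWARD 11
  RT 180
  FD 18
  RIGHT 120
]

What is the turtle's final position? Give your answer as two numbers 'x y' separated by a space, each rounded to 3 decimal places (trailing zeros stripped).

Answer: 0 -12.124

Derivation:
Executing turtle program step by step:
Start: pos=(0,0), heading=0, pen down
REPEAT 4 [
  -- iteration 1/4 --
  FD 11: (0,0) -> (11,0) [heading=0, draw]
  RT 180: heading 0 -> 180
  FD 18: (11,0) -> (-7,0) [heading=180, draw]
  RT 120: heading 180 -> 60
  -- iteration 2/4 --
  FD 11: (-7,0) -> (-1.5,9.526) [heading=60, draw]
  RT 180: heading 60 -> 240
  FD 18: (-1.5,9.526) -> (-10.5,-6.062) [heading=240, draw]
  RT 120: heading 240 -> 120
  -- iteration 3/4 --
  FD 11: (-10.5,-6.062) -> (-16,3.464) [heading=120, draw]
  RT 180: heading 120 -> 300
  FD 18: (-16,3.464) -> (-7,-12.124) [heading=300, draw]
  RT 120: heading 300 -> 180
  -- iteration 4/4 --
  FD 11: (-7,-12.124) -> (-18,-12.124) [heading=180, draw]
  RT 180: heading 180 -> 0
  FD 18: (-18,-12.124) -> (0,-12.124) [heading=0, draw]
  RT 120: heading 0 -> 240
]
Final: pos=(0,-12.124), heading=240, 8 segment(s) drawn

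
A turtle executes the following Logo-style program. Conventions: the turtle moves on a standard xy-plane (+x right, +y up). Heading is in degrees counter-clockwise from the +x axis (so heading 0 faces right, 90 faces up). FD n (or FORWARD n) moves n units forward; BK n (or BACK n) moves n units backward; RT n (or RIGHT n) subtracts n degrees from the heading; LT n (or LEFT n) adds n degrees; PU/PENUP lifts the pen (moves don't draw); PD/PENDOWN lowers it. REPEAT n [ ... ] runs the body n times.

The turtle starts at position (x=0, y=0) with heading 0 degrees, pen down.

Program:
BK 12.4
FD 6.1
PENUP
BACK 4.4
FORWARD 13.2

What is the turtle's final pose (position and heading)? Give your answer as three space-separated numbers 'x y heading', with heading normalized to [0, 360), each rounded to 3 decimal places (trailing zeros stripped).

Executing turtle program step by step:
Start: pos=(0,0), heading=0, pen down
BK 12.4: (0,0) -> (-12.4,0) [heading=0, draw]
FD 6.1: (-12.4,0) -> (-6.3,0) [heading=0, draw]
PU: pen up
BK 4.4: (-6.3,0) -> (-10.7,0) [heading=0, move]
FD 13.2: (-10.7,0) -> (2.5,0) [heading=0, move]
Final: pos=(2.5,0), heading=0, 2 segment(s) drawn

Answer: 2.5 0 0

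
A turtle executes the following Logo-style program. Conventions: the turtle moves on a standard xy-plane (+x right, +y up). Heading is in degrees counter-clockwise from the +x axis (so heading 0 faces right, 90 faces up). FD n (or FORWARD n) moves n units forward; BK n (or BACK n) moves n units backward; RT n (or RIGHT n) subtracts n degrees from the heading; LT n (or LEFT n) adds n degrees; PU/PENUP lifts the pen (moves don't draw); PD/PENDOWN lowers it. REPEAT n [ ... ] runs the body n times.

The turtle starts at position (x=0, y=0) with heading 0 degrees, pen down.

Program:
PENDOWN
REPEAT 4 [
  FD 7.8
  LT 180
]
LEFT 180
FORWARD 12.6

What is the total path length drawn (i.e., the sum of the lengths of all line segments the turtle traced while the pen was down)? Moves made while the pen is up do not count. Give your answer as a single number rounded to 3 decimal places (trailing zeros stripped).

Executing turtle program step by step:
Start: pos=(0,0), heading=0, pen down
PD: pen down
REPEAT 4 [
  -- iteration 1/4 --
  FD 7.8: (0,0) -> (7.8,0) [heading=0, draw]
  LT 180: heading 0 -> 180
  -- iteration 2/4 --
  FD 7.8: (7.8,0) -> (0,0) [heading=180, draw]
  LT 180: heading 180 -> 0
  -- iteration 3/4 --
  FD 7.8: (0,0) -> (7.8,0) [heading=0, draw]
  LT 180: heading 0 -> 180
  -- iteration 4/4 --
  FD 7.8: (7.8,0) -> (0,0) [heading=180, draw]
  LT 180: heading 180 -> 0
]
LT 180: heading 0 -> 180
FD 12.6: (0,0) -> (-12.6,0) [heading=180, draw]
Final: pos=(-12.6,0), heading=180, 5 segment(s) drawn

Segment lengths:
  seg 1: (0,0) -> (7.8,0), length = 7.8
  seg 2: (7.8,0) -> (0,0), length = 7.8
  seg 3: (0,0) -> (7.8,0), length = 7.8
  seg 4: (7.8,0) -> (0,0), length = 7.8
  seg 5: (0,0) -> (-12.6,0), length = 12.6
Total = 43.8

Answer: 43.8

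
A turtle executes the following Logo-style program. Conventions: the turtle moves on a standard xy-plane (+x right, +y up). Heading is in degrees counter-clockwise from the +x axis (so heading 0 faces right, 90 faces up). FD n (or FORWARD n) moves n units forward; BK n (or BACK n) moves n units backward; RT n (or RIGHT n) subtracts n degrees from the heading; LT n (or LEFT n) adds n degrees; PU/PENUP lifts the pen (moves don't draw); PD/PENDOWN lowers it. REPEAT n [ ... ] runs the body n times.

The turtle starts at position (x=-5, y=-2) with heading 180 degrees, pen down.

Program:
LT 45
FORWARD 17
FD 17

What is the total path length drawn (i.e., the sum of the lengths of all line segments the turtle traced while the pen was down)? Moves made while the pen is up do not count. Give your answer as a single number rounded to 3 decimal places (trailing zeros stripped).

Answer: 34

Derivation:
Executing turtle program step by step:
Start: pos=(-5,-2), heading=180, pen down
LT 45: heading 180 -> 225
FD 17: (-5,-2) -> (-17.021,-14.021) [heading=225, draw]
FD 17: (-17.021,-14.021) -> (-29.042,-26.042) [heading=225, draw]
Final: pos=(-29.042,-26.042), heading=225, 2 segment(s) drawn

Segment lengths:
  seg 1: (-5,-2) -> (-17.021,-14.021), length = 17
  seg 2: (-17.021,-14.021) -> (-29.042,-26.042), length = 17
Total = 34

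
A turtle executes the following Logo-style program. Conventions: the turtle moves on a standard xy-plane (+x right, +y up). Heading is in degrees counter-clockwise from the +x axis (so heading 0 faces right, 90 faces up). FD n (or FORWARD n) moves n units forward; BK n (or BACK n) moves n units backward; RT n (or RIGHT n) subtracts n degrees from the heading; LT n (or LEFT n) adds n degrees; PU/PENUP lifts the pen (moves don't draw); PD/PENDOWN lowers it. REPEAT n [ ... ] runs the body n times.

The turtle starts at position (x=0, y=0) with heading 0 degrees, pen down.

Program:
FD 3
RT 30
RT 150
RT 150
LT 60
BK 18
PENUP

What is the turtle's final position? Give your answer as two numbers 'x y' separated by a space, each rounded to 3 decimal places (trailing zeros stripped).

Executing turtle program step by step:
Start: pos=(0,0), heading=0, pen down
FD 3: (0,0) -> (3,0) [heading=0, draw]
RT 30: heading 0 -> 330
RT 150: heading 330 -> 180
RT 150: heading 180 -> 30
LT 60: heading 30 -> 90
BK 18: (3,0) -> (3,-18) [heading=90, draw]
PU: pen up
Final: pos=(3,-18), heading=90, 2 segment(s) drawn

Answer: 3 -18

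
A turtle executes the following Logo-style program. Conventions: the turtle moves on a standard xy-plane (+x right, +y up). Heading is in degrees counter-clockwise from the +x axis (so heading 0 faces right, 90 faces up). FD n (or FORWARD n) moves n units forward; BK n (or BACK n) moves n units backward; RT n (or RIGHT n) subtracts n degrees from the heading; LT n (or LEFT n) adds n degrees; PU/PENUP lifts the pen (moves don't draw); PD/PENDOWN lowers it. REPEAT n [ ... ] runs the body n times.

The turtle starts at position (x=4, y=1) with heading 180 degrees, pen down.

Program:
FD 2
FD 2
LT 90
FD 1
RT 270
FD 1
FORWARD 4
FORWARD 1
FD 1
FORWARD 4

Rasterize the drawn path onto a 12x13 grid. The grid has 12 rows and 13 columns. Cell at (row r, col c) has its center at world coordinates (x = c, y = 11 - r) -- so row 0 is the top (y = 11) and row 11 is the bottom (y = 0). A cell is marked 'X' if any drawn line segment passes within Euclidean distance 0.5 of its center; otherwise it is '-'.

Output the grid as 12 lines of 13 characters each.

Segment 0: (4,1) -> (2,1)
Segment 1: (2,1) -> (0,1)
Segment 2: (0,1) -> (-0,0)
Segment 3: (-0,0) -> (1,0)
Segment 4: (1,0) -> (5,0)
Segment 5: (5,0) -> (6,0)
Segment 6: (6,0) -> (7,0)
Segment 7: (7,0) -> (11,0)

Answer: -------------
-------------
-------------
-------------
-------------
-------------
-------------
-------------
-------------
-------------
XXXXX--------
XXXXXXXXXXXX-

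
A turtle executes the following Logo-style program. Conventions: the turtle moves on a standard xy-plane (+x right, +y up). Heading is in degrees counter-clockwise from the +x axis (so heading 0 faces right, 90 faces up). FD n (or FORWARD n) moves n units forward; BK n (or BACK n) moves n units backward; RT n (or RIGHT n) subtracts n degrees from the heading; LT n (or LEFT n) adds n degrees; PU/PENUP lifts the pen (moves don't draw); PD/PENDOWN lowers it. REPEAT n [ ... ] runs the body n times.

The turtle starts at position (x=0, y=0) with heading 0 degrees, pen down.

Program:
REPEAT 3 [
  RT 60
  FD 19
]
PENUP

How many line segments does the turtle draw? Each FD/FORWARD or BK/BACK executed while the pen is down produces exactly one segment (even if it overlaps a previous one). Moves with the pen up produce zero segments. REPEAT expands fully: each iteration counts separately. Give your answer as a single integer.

Answer: 3

Derivation:
Executing turtle program step by step:
Start: pos=(0,0), heading=0, pen down
REPEAT 3 [
  -- iteration 1/3 --
  RT 60: heading 0 -> 300
  FD 19: (0,0) -> (9.5,-16.454) [heading=300, draw]
  -- iteration 2/3 --
  RT 60: heading 300 -> 240
  FD 19: (9.5,-16.454) -> (0,-32.909) [heading=240, draw]
  -- iteration 3/3 --
  RT 60: heading 240 -> 180
  FD 19: (0,-32.909) -> (-19,-32.909) [heading=180, draw]
]
PU: pen up
Final: pos=(-19,-32.909), heading=180, 3 segment(s) drawn
Segments drawn: 3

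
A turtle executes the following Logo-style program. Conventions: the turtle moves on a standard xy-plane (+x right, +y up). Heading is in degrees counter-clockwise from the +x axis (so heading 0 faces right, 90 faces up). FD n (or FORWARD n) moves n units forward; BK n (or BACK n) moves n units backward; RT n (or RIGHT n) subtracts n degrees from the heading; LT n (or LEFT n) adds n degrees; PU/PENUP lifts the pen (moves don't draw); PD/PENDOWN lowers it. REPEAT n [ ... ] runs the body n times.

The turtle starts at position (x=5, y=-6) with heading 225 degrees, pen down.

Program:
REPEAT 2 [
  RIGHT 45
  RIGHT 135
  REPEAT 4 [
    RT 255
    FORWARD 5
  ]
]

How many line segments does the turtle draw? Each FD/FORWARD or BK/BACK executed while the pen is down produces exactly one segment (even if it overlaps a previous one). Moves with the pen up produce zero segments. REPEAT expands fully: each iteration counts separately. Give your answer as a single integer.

Executing turtle program step by step:
Start: pos=(5,-6), heading=225, pen down
REPEAT 2 [
  -- iteration 1/2 --
  RT 45: heading 225 -> 180
  RT 135: heading 180 -> 45
  REPEAT 4 [
    -- iteration 1/4 --
    RT 255: heading 45 -> 150
    FD 5: (5,-6) -> (0.67,-3.5) [heading=150, draw]
    -- iteration 2/4 --
    RT 255: heading 150 -> 255
    FD 5: (0.67,-3.5) -> (-0.624,-8.33) [heading=255, draw]
    -- iteration 3/4 --
    RT 255: heading 255 -> 0
    FD 5: (-0.624,-8.33) -> (4.376,-8.33) [heading=0, draw]
    -- iteration 4/4 --
    RT 255: heading 0 -> 105
    FD 5: (4.376,-8.33) -> (3.082,-3.5) [heading=105, draw]
  ]
  -- iteration 2/2 --
  RT 45: heading 105 -> 60
  RT 135: heading 60 -> 285
  REPEAT 4 [
    -- iteration 1/4 --
    RT 255: heading 285 -> 30
    FD 5: (3.082,-3.5) -> (7.412,-1) [heading=30, draw]
    -- iteration 2/4 --
    RT 255: heading 30 -> 135
    FD 5: (7.412,-1) -> (3.876,2.536) [heading=135, draw]
    -- iteration 3/4 --
    RT 255: heading 135 -> 240
    FD 5: (3.876,2.536) -> (1.376,-1.795) [heading=240, draw]
    -- iteration 4/4 --
    RT 255: heading 240 -> 345
    FD 5: (1.376,-1.795) -> (6.206,-3.089) [heading=345, draw]
  ]
]
Final: pos=(6.206,-3.089), heading=345, 8 segment(s) drawn
Segments drawn: 8

Answer: 8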